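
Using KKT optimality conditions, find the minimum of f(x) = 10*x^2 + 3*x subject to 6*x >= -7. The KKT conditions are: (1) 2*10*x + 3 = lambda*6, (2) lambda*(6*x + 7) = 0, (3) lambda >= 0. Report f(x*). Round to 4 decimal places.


Step 1: Try lambda = 0 (constraint inactive).
Stationarity: 2*10*x + 3 = 0
x* = -3/(2*10) = -0.15
Check constraint: 6*-0.15 = -0.9 >= -7 -- satisfied.
Step 2: Compute optimal value.
f(x*) = 10*(-0.15)^2 + 3*(-0.15) = -0.225


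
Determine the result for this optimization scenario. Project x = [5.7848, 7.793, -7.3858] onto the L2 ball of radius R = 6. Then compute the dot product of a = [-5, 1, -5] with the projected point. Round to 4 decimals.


Step 1: Compute ||x|| (intermediates to 6 decimals).
||x|| = sqrt(5.7848^2 + 7.793^2 + (-7.3858)^2) = 12.196098
Step 2: Project.
Since ||x|| > R, scale = R/||x|| = 6/12.196098 = 0.491961, proj(x) = scale * x
proj(x) = [2.845896, 3.833852, -3.633526]
Step 3: Dot product.
a^T * proj(x) = -5*2.845896 + 1*3.833852 - 5*(-3.633526) = 7.772


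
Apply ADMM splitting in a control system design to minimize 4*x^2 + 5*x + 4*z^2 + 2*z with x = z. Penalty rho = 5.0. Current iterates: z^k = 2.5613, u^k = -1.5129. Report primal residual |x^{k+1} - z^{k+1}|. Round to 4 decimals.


ADMM iteration with rho = 5.0, z^k = 2.5613, u^k = -1.5129
Step 1: x-update.
Minimize 4*x^2 + 5*x + (5.0/2)*(x - 2.5613 - 1.5129)^2
FOC: (2*4 + 5.0)*x = -5 + 5.0*(2.5613 + 1.5129)
x^{k+1} = 1.1824
Step 2: z-update.
Minimize 4*z^2 + 2*z + (5.0/2)*(1.1824 - z - 1.5129)^2
FOC: (2*4 + 5.0)*z = -2 + 5.0*(1.1824 - 1.5129)
z^{k+1} = -0.281
Step 3: u-update.
u^{k+1} = -1.5129 + 1.1824 + 0.281 = -0.0495
Step 4: Primal residual = |1.1824 + 0.281| = 1.4634


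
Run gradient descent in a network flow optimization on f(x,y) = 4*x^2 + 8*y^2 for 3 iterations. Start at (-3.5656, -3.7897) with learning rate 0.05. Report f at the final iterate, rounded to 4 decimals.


Gradient descent on f(x,y) = 4*x^2 + 8*y^2.
Starting point: (-3.5656, -3.7897), alpha = 0.05
Step 1: grad_x = 2*4*-3.5656 = -28.5248, grad_y = 2*8*-3.7897 = -60.6352
  x_1 = -3.5656 - 0.05*-28.5248 = -2.1394
  y_1 = -3.7897 - 0.05*-60.6352 = -0.7579
Step 2: grad_x = 2*4*-2.1394 = -17.1149, grad_y = 2*8*-0.7579 = -12.127
  x_2 = -2.1394 - 0.05*-17.1149 = -1.2836
  y_2 = -0.7579 - 0.05*-12.127 = -0.1516
Step 3: grad_x = 2*4*-1.2836 = -10.2689, grad_y = 2*8*-0.1516 = -2.4254
  x_3 = -1.2836 - 0.05*-10.2689 = -0.7702
  y_3 = -0.1516 - 0.05*-2.4254 = -0.0303
f(-0.7702, -0.0303) = 4*(-0.7702)^2 + 8*(-0.0303)^2 = 2.38


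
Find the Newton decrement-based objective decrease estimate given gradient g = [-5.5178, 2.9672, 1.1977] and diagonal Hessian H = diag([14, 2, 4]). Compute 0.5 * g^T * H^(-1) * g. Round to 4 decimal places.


Step 1: H is diagonal, so H^(-1) * g = [-0.3941, 1.4836, 0.2994].
Step 2: g^T H^(-1) g = sum_i g_i^2 / H_ii
  = (-5.5178)^2/14 + (2.9672)^2/2 + (1.1977)^2/4
  = 2.1747 + 4.4021 + 0.3586 = 6.9355
Step 3: Objective decrease = 0.5 * g^T H^(-1) g = 3.4677


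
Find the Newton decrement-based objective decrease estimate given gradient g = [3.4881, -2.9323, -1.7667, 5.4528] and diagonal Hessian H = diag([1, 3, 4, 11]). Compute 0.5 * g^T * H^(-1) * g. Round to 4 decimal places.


Step 1: H is diagonal, so H^(-1) * g = [3.4881, -0.9774, -0.4417, 0.4957].
Step 2: g^T H^(-1) g = sum_i g_i^2 / H_ii
  = (3.4881)^2/1 + (-2.9323)^2/3 + (-1.7667)^2/4 + (5.4528)^2/11
  = 12.1668 + 2.8661 + 0.7803 + 2.703 = 18.5163
Step 3: Objective decrease = 0.5 * g^T H^(-1) g = 9.2581


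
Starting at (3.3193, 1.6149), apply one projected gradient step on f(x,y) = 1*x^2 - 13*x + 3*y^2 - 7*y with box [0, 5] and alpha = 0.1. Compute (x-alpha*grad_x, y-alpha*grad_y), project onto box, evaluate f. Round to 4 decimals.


Step 1: Compute gradient at (3.3193, 1.6149).
grad_x = 2*1*3.3193 - 13 = -6.3614
grad_y = 2*3*1.6149 - 7 = 2.6894
Step 2: Gradient step.
x_raw = 3.3193 - 0.1*-6.3614 = 3.9554
y_raw = 1.6149 - 0.1*2.6894 = 1.346
Step 3: Project onto [0, 5].
x_proj = clip(3.9554) = 3.9554
y_proj = clip(1.346) = 1.346
Step 4: Evaluate f.
f(3.9554, 1.346) = -39.7621


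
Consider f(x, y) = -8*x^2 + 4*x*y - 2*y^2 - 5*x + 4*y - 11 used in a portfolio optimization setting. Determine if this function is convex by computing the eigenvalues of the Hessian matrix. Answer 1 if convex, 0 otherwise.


The Hessian of f(x,y) = -8*x^2 + 4*x*y - 2*y^2 - 5*x + 4*y - 11 is:
H = [[-16, 4], [4, -4]]
Trace = -16 - 4 = -20
Determinant = -16*-4 - (4)^2 = 48
Discriminant = (-20)^2 - 4*48 = 208.0
Eigenvalues: lambda_1 = -17.2111, lambda_2 = -2.7889
The function is not convex.

0


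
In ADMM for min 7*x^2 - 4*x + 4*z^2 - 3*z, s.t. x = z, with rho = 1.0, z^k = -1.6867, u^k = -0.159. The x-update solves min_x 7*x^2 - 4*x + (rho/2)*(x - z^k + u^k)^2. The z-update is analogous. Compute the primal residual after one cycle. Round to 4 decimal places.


ADMM iteration with rho = 1.0, z^k = -1.6867, u^k = -0.159
Step 1: x-update.
Minimize 7*x^2 - 4*x + (1.0/2)*(x + 1.6867 - 0.159)^2
FOC: (2*7 + 1.0)*x = 4 + 1.0*(-1.6867 + 0.159)
x^{k+1} = 0.1648
Step 2: z-update.
Minimize 4*z^2 - 3*z + (1.0/2)*(0.1648 - z - 0.159)^2
FOC: (2*4 + 1.0)*z = 3 + 1.0*(0.1648 - 0.159)
z^{k+1} = 0.334
Step 3: u-update.
u^{k+1} = -0.159 + 0.1648 - 0.334 = -0.3282
Step 4: Primal residual = |0.1648 - 0.334| = 0.1692


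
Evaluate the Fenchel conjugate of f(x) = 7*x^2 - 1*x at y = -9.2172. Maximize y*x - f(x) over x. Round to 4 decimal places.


f*(y) = sup_x {y*x - a*x^2 - b*x} = sup_x {(y-b)*x - a*x^2}
FOC: (y - b) - 2a*x = 0 => x* = (y - b)/(2a)
x* = (-9.2172 + 1)/(2*7) = -0.5869
f*(-9.2172) = (y-b)^2/(4a) = (-9.2172 + 1)^2/(4*7)
= 67.5224/28 = 2.4115


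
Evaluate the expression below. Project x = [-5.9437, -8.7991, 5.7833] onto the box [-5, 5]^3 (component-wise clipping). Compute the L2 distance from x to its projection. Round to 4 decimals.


Project each component onto [-5, 5].
clip(-5.9437) = -5.0, clip(-8.7991) = -5.0, clip(5.7833) = 5.0
Projection = [-5.0, -5.0, 5.0]
Squared diffs: [0.8906, 14.4332, 0.6136]
Distance = sqrt(15.9374) = 3.9922


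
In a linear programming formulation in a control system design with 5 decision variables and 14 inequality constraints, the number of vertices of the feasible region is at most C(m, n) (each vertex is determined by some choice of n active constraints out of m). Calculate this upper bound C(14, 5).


Each vertex corresponds to some choice of n active constraints out of m, so the number of vertices is at most C(m, n) = m! / (n!(m-n)!).
m = 14, n = 5
Numerator: 14 * 13 * 12 * 11 * 10
Denominator: 5! = 120
C(14, 5) = 2002


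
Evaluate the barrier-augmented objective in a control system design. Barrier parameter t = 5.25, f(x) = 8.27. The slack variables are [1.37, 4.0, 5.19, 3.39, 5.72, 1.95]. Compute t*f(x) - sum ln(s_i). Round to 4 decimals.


Step 1: Compute log-barrier.
ln values: [0.3148, 1.3863, 1.6467, 1.2208, 1.744, 0.6678]
phi = -(0.3148 + 1.3863 + 1.6467 + 1.2208 + 1.744 + 0.6678) = -6.9805
Step 2: Compute augmented objective.
t*f(x) = 5.25*8.27 = 43.4175
Total = 43.4175 - 6.9805 = 36.437


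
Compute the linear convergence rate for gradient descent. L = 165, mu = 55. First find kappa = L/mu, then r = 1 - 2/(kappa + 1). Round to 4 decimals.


Step 1: Compute the condition number.
kappa = L/mu = 165/55 = 3.0
Step 2: Compute the convergence rate.
r = 1 - 2/(kappa + 1) = 1 - 2*mu/(L + mu) = (L - mu)/(L + mu) = 110/220 = 0.5


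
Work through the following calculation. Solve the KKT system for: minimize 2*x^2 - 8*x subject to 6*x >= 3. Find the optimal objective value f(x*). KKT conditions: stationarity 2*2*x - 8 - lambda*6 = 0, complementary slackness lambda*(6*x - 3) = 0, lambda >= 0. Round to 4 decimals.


Step 1: Try lambda = 0 (constraint inactive).
Stationarity: 2*2*x - 8 = 0
x* = 8/(2*2) = 2.0
Check constraint: 6*2.0 = 12.0 >= 3 -- satisfied.
Step 2: Compute optimal value.
f(x*) = 2*2.0^2 - 8*2.0 = -8.0


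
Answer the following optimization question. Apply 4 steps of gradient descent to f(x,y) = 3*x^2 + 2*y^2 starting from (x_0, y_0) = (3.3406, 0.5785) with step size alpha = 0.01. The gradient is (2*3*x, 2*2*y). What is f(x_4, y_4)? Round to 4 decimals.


Gradient descent on f(x,y) = 3*x^2 + 2*y^2.
Starting point: (3.3406, 0.5785), alpha = 0.01
Step 1: grad_x = 2*3*3.3406 = 20.0436, grad_y = 2*2*0.5785 = 2.314
  x_1 = 3.3406 - 0.01*20.0436 = 3.1402
  y_1 = 0.5785 - 0.01*2.314 = 0.5554
Step 2: grad_x = 2*3*3.1402 = 18.841, grad_y = 2*2*0.5554 = 2.2214
  x_2 = 3.1402 - 0.01*18.841 = 2.9518
  y_2 = 0.5554 - 0.01*2.2214 = 0.5331
Step 3: grad_x = 2*3*2.9518 = 17.7105, grad_y = 2*2*0.5331 = 2.1326
  x_3 = 2.9518 - 0.01*17.7105 = 2.7746
  y_3 = 0.5331 - 0.01*2.1326 = 0.5118
Step 4: grad_x = 2*3*2.7746 = 16.6479, grad_y = 2*2*0.5118 = 2.0473
  x_4 = 2.7746 - 0.01*16.6479 = 2.6082
  y_4 = 0.5118 - 0.01*2.0473 = 0.4913
f(2.6082, 0.4913) = 3*2.6082^2 + 2*0.4913^2 = 20.8905


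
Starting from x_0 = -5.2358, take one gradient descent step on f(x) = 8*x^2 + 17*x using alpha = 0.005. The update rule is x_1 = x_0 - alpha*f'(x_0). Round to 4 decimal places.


We compute the gradient at x_0 and apply the update.
f'(x) = 16*x + 17
f'(-5.2358) = 16*-5.2358 + 17 = -66.7728
x_1 = -5.2358 - 0.005*-66.7728 = -4.9019


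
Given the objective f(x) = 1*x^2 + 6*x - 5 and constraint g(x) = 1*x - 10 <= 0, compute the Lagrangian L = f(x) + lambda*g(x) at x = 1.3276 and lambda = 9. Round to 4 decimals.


Step 1: Evaluate f(x).
f(1.3276) = 1*1.3276^2 + 6*1.3276 - 5 = 4.7281
Step 2: Evaluate g(x).
g(1.3276) = 1*1.3276 - 10 = -8.6724
Step 3: Compute Lagrangian.
L = 4.7281 + 9*-8.6724 = -73.3235


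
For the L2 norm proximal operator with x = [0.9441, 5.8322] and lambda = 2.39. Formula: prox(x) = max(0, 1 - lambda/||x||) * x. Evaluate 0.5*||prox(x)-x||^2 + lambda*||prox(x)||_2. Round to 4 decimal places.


Step 1: Compute ||x||.
||x|| = 5.9081
Step 2: Compute scaling factor.
scale = max(0, 1 - 2.39/5.9081) = 0.5955
Step 3: prox(x) = [0.5622, 3.4729]
||prox(x)|| = 3.5181
Step 4: Proximal objective.
0.5*||prox-x||^2 = 2.8561
lambda*||prox|| = 8.4083
Total = 11.2644


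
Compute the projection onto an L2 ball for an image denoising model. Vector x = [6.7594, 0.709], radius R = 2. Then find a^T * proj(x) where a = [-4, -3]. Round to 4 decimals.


Step 1: Compute ||x|| (intermediates to 6 decimals).
||x|| = sqrt(6.7594^2 + 0.709^2) = 6.796482
Step 2: Project.
Since ||x|| > R, scale = R/||x|| = 2/6.796482 = 0.29427, proj(x) = scale * x
proj(x) = [1.989089, 0.208637]
Step 3: Dot product.
a^T * proj(x) = -4*1.989089 - 3*0.208637 = -8.5823


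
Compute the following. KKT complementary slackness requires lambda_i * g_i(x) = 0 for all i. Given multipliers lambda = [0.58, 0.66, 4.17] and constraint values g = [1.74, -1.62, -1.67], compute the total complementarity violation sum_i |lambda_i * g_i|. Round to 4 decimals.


KKT complementary slackness check:
lambda_1 * g_1 = 0.58 * 1.74 = 1.0092
lambda_2 * g_2 = 0.66 * -1.62 = -1.0692
lambda_3 * g_3 = 4.17 * -1.67 = -6.9639
Total violation = 1.0092 + 1.0692 + 6.9639 = 9.0423


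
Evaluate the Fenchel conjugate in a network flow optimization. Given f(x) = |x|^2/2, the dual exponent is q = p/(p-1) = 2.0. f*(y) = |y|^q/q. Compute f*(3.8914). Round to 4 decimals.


The conjugate exponent q satisfies 1/p + 1/q = 1.
p = 2, so q = 2/(2 - 1) = 2.0
|y|^q = 3.8914^2.0 = 15.143
f*(3.8914) = 15.143 / 2.0 = 7.5715


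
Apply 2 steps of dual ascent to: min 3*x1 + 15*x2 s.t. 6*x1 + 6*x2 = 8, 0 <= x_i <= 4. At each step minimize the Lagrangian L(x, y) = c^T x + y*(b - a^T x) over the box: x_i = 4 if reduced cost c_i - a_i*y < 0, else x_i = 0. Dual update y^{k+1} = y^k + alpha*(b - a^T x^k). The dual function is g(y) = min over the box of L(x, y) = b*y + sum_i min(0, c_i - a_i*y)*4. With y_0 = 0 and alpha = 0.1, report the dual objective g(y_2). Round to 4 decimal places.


Dual ascent for LP: min 3*x1 + 15*x2, 6*x1 + 6*x2 = 8, 0 <= x_i <= 4
Step 1: y^k = 0.0, reduced costs: (3.0, 15.0)
  x^k = (0.0, 0.0), subgradient = b - a^T x = 8.0
  y^{k+1} = 0.0 + 0.1*8.0 = 0.8
Step 2: y^k = 0.8, reduced costs: (-1.8, 10.2)
  x^k = (4.0, 0.0), subgradient = b - a^T x = -16.0
  y^{k+1} = 0.8 + 0.1*-16.0 = -0.8
Dual objective at y_2 = -0.8: reduced costs (7.8, 19.8), box minimizer x = (0.0, 0.0)
g(y_2) = b*y + (c1 - a1*y)*x1 + (c2 - a2*y)*x2 = 8*(-0.8) + 7.8*0.0 + 19.8*0.0 = -6.4 + 0.0 + 0.0 = -6.4


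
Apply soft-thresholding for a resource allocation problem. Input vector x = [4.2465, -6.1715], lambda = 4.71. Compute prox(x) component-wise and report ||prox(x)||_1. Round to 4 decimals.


Soft-thresholding with lambda = 4.71:
prox(4.2465) = sign(4.2465)*max(|4.2465| - 4.71, 0) = 0.0
prox(-6.1715) = sign(-6.1715)*max(|-6.1715| - 4.71, 0) = -1.4615
prox(x) = [0.0, -1.4615]
||prox(x)||_1 = 0.0 + 1.4615 = 1.4615


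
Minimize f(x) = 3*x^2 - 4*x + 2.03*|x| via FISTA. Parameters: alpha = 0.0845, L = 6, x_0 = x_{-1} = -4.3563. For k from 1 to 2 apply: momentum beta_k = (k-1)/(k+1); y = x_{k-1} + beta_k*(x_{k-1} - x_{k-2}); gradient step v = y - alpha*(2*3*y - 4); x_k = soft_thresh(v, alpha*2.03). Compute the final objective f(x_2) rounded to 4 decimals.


FISTA on f(x) = 3*x^2 - 4*x + 2.03*|x|
L = 6, alpha = 0.0845
Iteration 1: beta = 0.0, y = -4.3563 + 0.0*(-4.3563 + 4.3563) = -4.3563
  grad(y) = -30.1378, v = y - alpha*grad = -1.8097
  prox(v) = soft_thresh(-1.8097, 0.1715) = -1.6381
Iteration 2: beta = 0.3333, y = -1.6381 + 0.3333*(-1.6381 + 4.3563) = -0.7321
  grad(y) = -8.3924, v = y - alpha*grad = -0.0229
  prox(v) = soft_thresh(-0.0229, 0.1715) = 0.0
f(x_2) = 3*0.0^2 - 4*0.0 + 2.03*|0.0| = 0.0


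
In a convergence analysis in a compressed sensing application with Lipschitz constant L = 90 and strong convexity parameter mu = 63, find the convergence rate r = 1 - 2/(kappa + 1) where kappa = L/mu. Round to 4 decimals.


Step 1: Compute the condition number.
kappa = L/mu = 90/63 = 1.4286
Step 2: Compute the convergence rate.
r = 1 - 2/(kappa + 1) = 1 - 2*mu/(L + mu) = (L - mu)/(L + mu) = 27/153 = 0.1765


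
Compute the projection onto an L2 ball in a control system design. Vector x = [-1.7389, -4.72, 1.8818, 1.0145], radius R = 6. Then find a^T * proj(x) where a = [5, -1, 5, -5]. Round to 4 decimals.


Step 1: Compute ||x|| (intermediates to 6 decimals).
||x|| = sqrt((-1.7389)^2 + (-4.72)^2 + 1.8818^2 + 1.0145^2) = 5.465579
Step 2: Project.
Since ||x|| <= R, proj = x (no scaling needed).
proj(x) = [-1.7389, -4.72, 1.8818, 1.0145]
Step 3: Dot product.
a^T * proj(x) = 5*(-1.7389) - 1*(-4.72) + 5*1.8818 - 5*1.0145 = 0.362


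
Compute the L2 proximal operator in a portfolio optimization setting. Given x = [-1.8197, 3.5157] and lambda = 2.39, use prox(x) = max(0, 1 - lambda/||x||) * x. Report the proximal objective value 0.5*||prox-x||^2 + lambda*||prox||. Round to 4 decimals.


Step 1: Compute ||x||.
||x|| = 3.9587
Step 2: Compute scaling factor.
scale = max(0, 1 - 2.39/3.9587) = 0.3963
Step 3: prox(x) = [-0.7211, 1.3932]
||prox(x)|| = 1.5687
Step 4: Proximal objective.
0.5*||prox-x||^2 = 2.8561
lambda*||prox|| = 3.7492
Total = 6.6053


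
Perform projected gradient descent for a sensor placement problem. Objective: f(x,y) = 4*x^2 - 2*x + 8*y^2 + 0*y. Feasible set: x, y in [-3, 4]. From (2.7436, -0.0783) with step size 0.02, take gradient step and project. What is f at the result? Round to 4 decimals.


Step 1: Compute gradient at (2.7436, -0.0783).
grad_x = 2*4*2.7436 - 2 = 19.9488
grad_y = 2*8*-0.0783 + 0 = -1.2528
Step 2: Gradient step.
x_raw = 2.7436 - 0.02*19.9488 = 2.3446
y_raw = -0.0783 - 0.02*-1.2528 = -0.0532
Step 3: Project onto [-3, 4].
x_proj = clip(2.3446) = 2.3446
y_proj = clip(-0.0532) = -0.0532
Step 4: Evaluate f.
f(2.3446, -0.0532) = 17.3225


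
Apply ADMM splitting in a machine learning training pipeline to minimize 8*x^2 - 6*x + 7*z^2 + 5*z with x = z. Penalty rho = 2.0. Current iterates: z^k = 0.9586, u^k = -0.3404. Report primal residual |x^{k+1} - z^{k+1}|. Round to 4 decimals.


ADMM iteration with rho = 2.0, z^k = 0.9586, u^k = -0.3404
Step 1: x-update.
Minimize 8*x^2 - 6*x + (2.0/2)*(x - 0.9586 - 0.3404)^2
FOC: (2*8 + 2.0)*x = 6 + 2.0*(0.9586 + 0.3404)
x^{k+1} = 0.4777
Step 2: z-update.
Minimize 7*z^2 + 5*z + (2.0/2)*(0.4777 - z - 0.3404)^2
FOC: (2*7 + 2.0)*z = -5 + 2.0*(0.4777 - 0.3404)
z^{k+1} = -0.2953
Step 3: u-update.
u^{k+1} = -0.3404 + 0.4777 + 0.2953 = 0.4326
Step 4: Primal residual = |0.4777 + 0.2953| = 0.773


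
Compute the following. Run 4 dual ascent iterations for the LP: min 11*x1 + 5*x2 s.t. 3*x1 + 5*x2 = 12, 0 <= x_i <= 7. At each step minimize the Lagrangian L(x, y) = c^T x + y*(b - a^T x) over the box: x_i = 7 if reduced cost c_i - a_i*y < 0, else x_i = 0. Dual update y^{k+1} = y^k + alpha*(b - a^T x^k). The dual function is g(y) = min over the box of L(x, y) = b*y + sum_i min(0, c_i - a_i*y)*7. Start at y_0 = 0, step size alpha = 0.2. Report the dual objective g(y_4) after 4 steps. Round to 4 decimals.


Dual ascent for LP: min 11*x1 + 5*x2, 3*x1 + 5*x2 = 12, 0 <= x_i <= 7
Step 1: y^k = 0.0, reduced costs: (11.0, 5.0)
  x^k = (0.0, 0.0), subgradient = b - a^T x = 12.0
  y^{k+1} = 0.0 + 0.2*12.0 = 2.4
Step 2: y^k = 2.4, reduced costs: (3.8, -7.0)
  x^k = (0.0, 7.0), subgradient = b - a^T x = -23.0
  y^{k+1} = 2.4 + 0.2*-23.0 = -2.2
Step 3: y^k = -2.2, reduced costs: (17.6, 16.0)
  x^k = (0.0, 0.0), subgradient = b - a^T x = 12.0
  y^{k+1} = -2.2 + 0.2*12.0 = 0.2
Step 4: y^k = 0.2, reduced costs: (10.4, 4.0)
  x^k = (0.0, 0.0), subgradient = b - a^T x = 12.0
  y^{k+1} = 0.2 + 0.2*12.0 = 2.6
Dual objective at y_4 = 2.6: reduced costs (3.2, -8.0), box minimizer x = (0.0, 7.0)
g(y_4) = b*y + (c1 - a1*y)*x1 + (c2 - a2*y)*x2 = 12*2.6 + 3.2*0.0 + (-8.0)*7.0 = 31.2 + 0.0 - 56.0 = -24.8


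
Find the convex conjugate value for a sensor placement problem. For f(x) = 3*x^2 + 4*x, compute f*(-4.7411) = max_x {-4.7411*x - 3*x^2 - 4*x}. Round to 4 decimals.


f*(y) = sup_x {y*x - a*x^2 - b*x} = sup_x {(y-b)*x - a*x^2}
FOC: (y - b) - 2a*x = 0 => x* = (y - b)/(2a)
x* = (-4.7411 - 4)/(2*3) = -1.4569
f*(-4.7411) = (y-b)^2/(4a) = (-4.7411 - 4)^2/(4*3)
= 76.4068/12 = 6.3672


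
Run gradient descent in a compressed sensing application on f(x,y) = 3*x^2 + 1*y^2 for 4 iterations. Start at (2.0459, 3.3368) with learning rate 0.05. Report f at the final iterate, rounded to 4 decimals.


Gradient descent on f(x,y) = 3*x^2 + 1*y^2.
Starting point: (2.0459, 3.3368), alpha = 0.05
Step 1: grad_x = 2*3*2.0459 = 12.2754, grad_y = 2*1*3.3368 = 6.6736
  x_1 = 2.0459 - 0.05*12.2754 = 1.4321
  y_1 = 3.3368 - 0.05*6.6736 = 3.0031
Step 2: grad_x = 2*3*1.4321 = 8.5928, grad_y = 2*1*3.0031 = 6.0062
  x_2 = 1.4321 - 0.05*8.5928 = 1.0025
  y_2 = 3.0031 - 0.05*6.0062 = 2.7028
Step 3: grad_x = 2*3*1.0025 = 6.0149, grad_y = 2*1*2.7028 = 5.4056
  x_3 = 1.0025 - 0.05*6.0149 = 0.7017
  y_3 = 2.7028 - 0.05*5.4056 = 2.4325
Step 4: grad_x = 2*3*0.7017 = 4.2105, grad_y = 2*1*2.4325 = 4.8651
  x_4 = 0.7017 - 0.05*4.2105 = 0.4912
  y_4 = 2.4325 - 0.05*4.8651 = 2.1893
f(0.4912, 2.1893) = 3*0.4912^2 + 1*2.1893^2 = 5.5168


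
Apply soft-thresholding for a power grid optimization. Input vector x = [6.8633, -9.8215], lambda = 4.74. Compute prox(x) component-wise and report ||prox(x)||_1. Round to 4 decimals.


Soft-thresholding with lambda = 4.74:
prox(6.8633) = sign(6.8633)*max(|6.8633| - 4.74, 0) = 2.1233
prox(-9.8215) = sign(-9.8215)*max(|-9.8215| - 4.74, 0) = -5.0815
prox(x) = [2.1233, -5.0815]
||prox(x)||_1 = 2.1233 + 5.0815 = 7.2048


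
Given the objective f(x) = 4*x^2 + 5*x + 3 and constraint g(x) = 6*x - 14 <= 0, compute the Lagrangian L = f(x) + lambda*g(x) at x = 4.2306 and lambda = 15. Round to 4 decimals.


Step 1: Evaluate f(x).
f(4.2306) = 4*4.2306^2 + 5*4.2306 + 3 = 95.7449
Step 2: Evaluate g(x).
g(4.2306) = 6*4.2306 - 14 = 11.3836
Step 3: Compute Lagrangian.
L = 95.7449 + 15*11.3836 = 266.4989


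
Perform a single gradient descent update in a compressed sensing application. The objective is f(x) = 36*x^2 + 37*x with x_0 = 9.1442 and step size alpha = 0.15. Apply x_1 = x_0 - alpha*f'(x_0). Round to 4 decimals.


We compute the gradient at x_0 and apply the update.
f'(x) = 72*x + 37
f'(9.1442) = 72*9.1442 + 37 = 695.3824
x_1 = 9.1442 - 0.15*695.3824 = -95.1632


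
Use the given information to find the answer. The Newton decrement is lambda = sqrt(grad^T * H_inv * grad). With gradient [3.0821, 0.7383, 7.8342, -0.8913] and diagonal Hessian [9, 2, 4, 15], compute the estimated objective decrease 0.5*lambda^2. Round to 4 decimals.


Step 1: H is diagonal, so H^(-1) * g = [0.3425, 0.3692, 1.9586, -0.0594].
Step 2: g^T H^(-1) g = sum_i g_i^2 / H_ii
  = (3.0821)^2/9 + (0.7383)^2/2 + (7.8342)^2/4 + (-0.8913)^2/15
  = 1.0555 + 0.2725 + 15.3437 + 0.053 = 16.7247
Step 3: Objective decrease = 0.5 * g^T H^(-1) g = 8.3623


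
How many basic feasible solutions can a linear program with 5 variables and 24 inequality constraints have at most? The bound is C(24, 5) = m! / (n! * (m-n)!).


Each vertex corresponds to some choice of n active constraints out of m, so the number of vertices is at most C(m, n) = m! / (n!(m-n)!).
m = 24, n = 5
Numerator: 24 * 23 * 22 * 21 * 20
Denominator: 5! = 120
C(24, 5) = 42504


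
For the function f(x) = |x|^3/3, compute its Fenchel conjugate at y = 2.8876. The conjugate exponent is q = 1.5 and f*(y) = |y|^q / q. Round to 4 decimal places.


The conjugate exponent q satisfies 1/p + 1/q = 1.
p = 3, so q = 3/(3 - 1) = 1.5
|y|^q = 2.8876^1.5 = 4.9069
f*(2.8876) = 4.9069 / 1.5 = 3.2713


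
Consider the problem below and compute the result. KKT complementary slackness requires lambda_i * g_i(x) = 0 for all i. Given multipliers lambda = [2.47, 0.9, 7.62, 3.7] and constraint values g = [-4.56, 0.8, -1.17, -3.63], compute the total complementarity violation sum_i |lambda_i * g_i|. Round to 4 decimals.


KKT complementary slackness check:
lambda_1 * g_1 = 2.47 * -4.56 = -11.2632
lambda_2 * g_2 = 0.9 * 0.8 = 0.72
lambda_3 * g_3 = 7.62 * -1.17 = -8.9154
lambda_4 * g_4 = 3.7 * -3.63 = -13.431
Total violation = 11.2632 + 0.72 + 8.9154 + 13.431 = 34.3296


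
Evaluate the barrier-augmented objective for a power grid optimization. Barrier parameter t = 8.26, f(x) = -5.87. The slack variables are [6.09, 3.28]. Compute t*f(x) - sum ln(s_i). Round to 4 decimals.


Step 1: Compute log-barrier.
ln values: [1.8066, 1.1878]
phi = -(1.8066 + 1.1878) = -2.9945
Step 2: Compute augmented objective.
t*f(x) = 8.26*-5.87 = -48.4862
Total = -48.4862 - 2.9945 = -51.4807


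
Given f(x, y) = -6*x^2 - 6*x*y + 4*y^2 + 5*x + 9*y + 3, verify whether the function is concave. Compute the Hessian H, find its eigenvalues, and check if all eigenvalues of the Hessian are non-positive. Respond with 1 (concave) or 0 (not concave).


The Hessian of f(x,y) = -6*x^2 - 6*x*y + 4*y^2 + 5*x + 9*y + 3 is:
H = [[-12, -6], [-6, 8]]
Trace = -12 + 8 = -4
Determinant = -12*8 - (-6)^2 = -132
Discriminant = (-4)^2 - 4*-132 = 544.0
Eigenvalues: lambda_1 = -13.6619, lambda_2 = 9.6619
The function is not concave.

0


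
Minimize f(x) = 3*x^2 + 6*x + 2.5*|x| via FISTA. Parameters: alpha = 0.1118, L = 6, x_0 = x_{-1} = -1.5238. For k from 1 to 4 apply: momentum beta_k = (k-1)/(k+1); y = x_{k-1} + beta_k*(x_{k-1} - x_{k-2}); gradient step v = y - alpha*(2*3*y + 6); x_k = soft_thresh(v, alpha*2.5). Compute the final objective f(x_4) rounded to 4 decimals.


FISTA on f(x) = 3*x^2 + 6*x + 2.5*|x|
L = 6, alpha = 0.1118
Iteration 1: beta = 0.0, y = -1.5238 + 0.0*(-1.5238 + 1.5238) = -1.5238
  grad(y) = -3.1428, v = y - alpha*grad = -1.1724
  prox(v) = soft_thresh(-1.1724, 0.2795) = -0.8929
Iteration 2: beta = 0.3333, y = -0.8929 + 0.3333*(-0.8929 + 1.5238) = -0.6826
  grad(y) = 1.9041, v = y - alpha*grad = -0.8955
  prox(v) = soft_thresh(-0.8955, 0.2795) = -0.616
Iteration 3: beta = 0.5, y = -0.616 + 0.5*(-0.616 + 0.8929) = -0.4776
  grad(y) = 3.1346, v = y - alpha*grad = -0.828
  prox(v) = soft_thresh(-0.828, 0.2795) = -0.5485
Iteration 4: beta = 0.6, y = -0.5485 + 0.6*(-0.5485 + 0.616) = -0.508
  grad(y) = 2.9519, v = y - alpha*grad = -0.838
  prox(v) = soft_thresh(-0.838, 0.2795) = -0.5585
f(x_4) = 3*(-0.5585)^2 + 6*(-0.5585) + 2.5*|-0.5585| = -1.019


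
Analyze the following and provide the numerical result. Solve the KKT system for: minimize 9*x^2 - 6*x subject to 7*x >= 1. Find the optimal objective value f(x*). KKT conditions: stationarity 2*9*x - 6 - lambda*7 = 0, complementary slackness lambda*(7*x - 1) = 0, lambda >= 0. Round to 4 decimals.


Step 1: Try lambda = 0 (constraint inactive).
Stationarity: 2*9*x - 6 = 0
x* = 6/(2*9) = 1/3 = 0.3333 (rounded; the exact value 1/3 is used below)
Check constraint: 7*0.3333 = 2.3331 >= 1 -- satisfied.
Step 2: Compute optimal value.
f(x*) = 9*(1/3)^2 - 6*(1/3) = -1.0


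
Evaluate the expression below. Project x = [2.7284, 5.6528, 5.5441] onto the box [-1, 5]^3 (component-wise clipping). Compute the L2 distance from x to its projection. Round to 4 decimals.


Project each component onto [-1, 5].
clip(2.7284) = 2.7284, clip(5.6528) = 5.0, clip(5.5441) = 5.0
Projection = [2.7284, 5.0, 5.0]
Squared diffs: [0.0, 0.4261, 0.296]
Distance = sqrt(0.7221) = 0.8498


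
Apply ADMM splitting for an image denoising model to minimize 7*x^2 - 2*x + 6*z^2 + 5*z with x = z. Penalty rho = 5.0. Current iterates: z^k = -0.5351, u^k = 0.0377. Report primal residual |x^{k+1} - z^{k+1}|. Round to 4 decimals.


ADMM iteration with rho = 5.0, z^k = -0.5351, u^k = 0.0377
Step 1: x-update.
Minimize 7*x^2 - 2*x + (5.0/2)*(x + 0.5351 + 0.0377)^2
FOC: (2*7 + 5.0)*x = 2 + 5.0*(-0.5351 - 0.0377)
x^{k+1} = -0.0455
Step 2: z-update.
Minimize 6*z^2 + 5*z + (5.0/2)*(-0.0455 - z + 0.0377)^2
FOC: (2*6 + 5.0)*z = -5 + 5.0*(-0.0455 + 0.0377)
z^{k+1} = -0.2964
Step 3: u-update.
u^{k+1} = 0.0377 - 0.0455 + 0.2964 = 0.2886
Step 4: Primal residual = |-0.0455 + 0.2964| = 0.2509


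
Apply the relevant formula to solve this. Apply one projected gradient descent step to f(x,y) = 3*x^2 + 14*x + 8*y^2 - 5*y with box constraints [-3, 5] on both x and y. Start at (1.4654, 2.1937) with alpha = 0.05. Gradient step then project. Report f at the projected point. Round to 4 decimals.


Step 1: Compute gradient at (1.4654, 2.1937).
grad_x = 2*3*1.4654 + 14 = 22.7924
grad_y = 2*8*2.1937 - 5 = 30.0992
Step 2: Gradient step.
x_raw = 1.4654 - 0.05*22.7924 = 0.3258
y_raw = 2.1937 - 0.05*30.0992 = 0.6887
Step 3: Project onto [-3, 5].
x_proj = clip(0.3258) = 0.3258
y_proj = clip(0.6887) = 0.6887
Step 4: Evaluate f.
f(0.3258, 0.6887) = 5.2305


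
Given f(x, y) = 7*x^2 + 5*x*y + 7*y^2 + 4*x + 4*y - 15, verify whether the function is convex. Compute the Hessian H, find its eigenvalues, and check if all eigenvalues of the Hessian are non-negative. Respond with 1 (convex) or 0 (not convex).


The Hessian of f(x,y) = 7*x^2 + 5*x*y + 7*y^2 + 4*x + 4*y - 15 is:
H = [[14, 5], [5, 14]]
Trace = 14 + 14 = 28
Determinant = 14*14 - (5)^2 = 171
Discriminant = (28)^2 - 4*171 = 100.0
Eigenvalues: lambda_1 = 9.0, lambda_2 = 19.0
The function is convex.

1


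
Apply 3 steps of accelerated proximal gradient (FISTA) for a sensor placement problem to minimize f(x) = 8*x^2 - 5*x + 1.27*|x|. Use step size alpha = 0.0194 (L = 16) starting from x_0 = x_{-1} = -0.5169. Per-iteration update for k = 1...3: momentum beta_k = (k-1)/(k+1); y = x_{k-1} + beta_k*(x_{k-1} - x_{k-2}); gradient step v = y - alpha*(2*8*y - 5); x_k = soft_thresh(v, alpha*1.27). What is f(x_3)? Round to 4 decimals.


FISTA on f(x) = 8*x^2 - 5*x + 1.27*|x|
L = 16, alpha = 0.0194
Iteration 1: beta = 0.0, y = -0.5169 + 0.0*(-0.5169 + 0.5169) = -0.5169
  grad(y) = -13.2704, v = y - alpha*grad = -0.2595
  prox(v) = soft_thresh(-0.2595, 0.0246) = -0.2348
Iteration 2: beta = 0.3333, y = -0.2348 + 0.3333*(-0.2348 + 0.5169) = -0.1408
  grad(y) = -7.2526, v = y - alpha*grad = -0.0001
  prox(v) = soft_thresh(-0.0001, 0.0246) = 0.0
Iteration 3: beta = 0.5, y = 0.0 + 0.5*(0.0 + 0.2348) = 0.1174
  grad(y) = -3.1215, v = y - alpha*grad = 0.178
  prox(v) = soft_thresh(0.178, 0.0246) = 0.1533
f(x_3) = 8*0.1533^2 - 5*0.1533 + 1.27*|0.1533| = -0.3838


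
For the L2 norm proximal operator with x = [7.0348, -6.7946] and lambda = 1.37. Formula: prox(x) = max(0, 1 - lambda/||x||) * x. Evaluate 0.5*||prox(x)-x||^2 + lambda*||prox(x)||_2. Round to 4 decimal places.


Step 1: Compute ||x||.
||x|| = 9.7803
Step 2: Compute scaling factor.
scale = max(0, 1 - 1.37/9.7803) = 0.8599
Step 3: prox(x) = [6.0494, -5.8428]
||prox(x)|| = 8.4103
Step 4: Proximal objective.
0.5*||prox-x||^2 = 0.9385
lambda*||prox|| = 11.5221
Total = 12.4606


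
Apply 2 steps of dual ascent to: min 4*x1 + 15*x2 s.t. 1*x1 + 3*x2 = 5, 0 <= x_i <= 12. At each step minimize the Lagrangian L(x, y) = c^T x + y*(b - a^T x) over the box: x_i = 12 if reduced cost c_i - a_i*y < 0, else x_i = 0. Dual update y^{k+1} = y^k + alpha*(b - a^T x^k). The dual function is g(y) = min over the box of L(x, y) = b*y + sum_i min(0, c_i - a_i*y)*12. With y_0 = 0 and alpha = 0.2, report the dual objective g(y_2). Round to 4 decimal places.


Dual ascent for LP: min 4*x1 + 15*x2, 1*x1 + 3*x2 = 5, 0 <= x_i <= 12
Step 1: y^k = 0.0, reduced costs: (4.0, 15.0)
  x^k = (0.0, 0.0), subgradient = b - a^T x = 5.0
  y^{k+1} = 0.0 + 0.2*5.0 = 1.0
Step 2: y^k = 1.0, reduced costs: (3.0, 12.0)
  x^k = (0.0, 0.0), subgradient = b - a^T x = 5.0
  y^{k+1} = 1.0 + 0.2*5.0 = 2.0
Dual objective at y_2 = 2.0: reduced costs (2.0, 9.0), box minimizer x = (0.0, 0.0)
g(y_2) = b*y + (c1 - a1*y)*x1 + (c2 - a2*y)*x2 = 5*2.0 + 2.0*0.0 + 9.0*0.0 = 10.0 + 0.0 + 0.0 = 10.0


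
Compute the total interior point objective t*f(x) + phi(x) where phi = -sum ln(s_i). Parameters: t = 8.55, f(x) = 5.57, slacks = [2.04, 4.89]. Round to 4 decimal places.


Step 1: Compute log-barrier.
ln values: [0.7129, 1.5872]
phi = -(0.7129 + 1.5872) = -2.3001
Step 2: Compute augmented objective.
t*f(x) = 8.55*5.57 = 47.6235
Total = 47.6235 - 2.3001 = 45.3234


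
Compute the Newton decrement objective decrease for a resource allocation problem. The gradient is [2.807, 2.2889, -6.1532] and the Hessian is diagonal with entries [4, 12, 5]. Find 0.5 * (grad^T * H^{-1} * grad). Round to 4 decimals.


Step 1: H is diagonal, so H^(-1) * g = [0.7018, 0.1907, -1.2306].
Step 2: g^T H^(-1) g = sum_i g_i^2 / H_ii
  = (2.807)^2/4 + (2.2889)^2/12 + (-6.1532)^2/5
  = 1.9698 + 0.4366 + 7.5724 = 9.9788
Step 3: Objective decrease = 0.5 * g^T H^(-1) g = 4.9894


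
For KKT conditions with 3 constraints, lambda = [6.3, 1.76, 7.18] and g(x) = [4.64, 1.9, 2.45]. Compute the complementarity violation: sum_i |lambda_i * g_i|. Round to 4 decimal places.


KKT complementary slackness check:
lambda_1 * g_1 = 6.3 * 4.64 = 29.232
lambda_2 * g_2 = 1.76 * 1.9 = 3.344
lambda_3 * g_3 = 7.18 * 2.45 = 17.591
Total violation = 29.232 + 3.344 + 17.591 = 50.167


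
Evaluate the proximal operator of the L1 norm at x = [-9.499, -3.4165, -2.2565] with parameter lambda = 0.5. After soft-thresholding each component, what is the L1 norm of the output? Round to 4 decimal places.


Soft-thresholding with lambda = 0.5:
prox(-9.499) = sign(-9.499)*max(|-9.499| - 0.5, 0) = -8.999
prox(-3.4165) = sign(-3.4165)*max(|-3.4165| - 0.5, 0) = -2.9165
prox(-2.2565) = sign(-2.2565)*max(|-2.2565| - 0.5, 0) = -1.7565
prox(x) = [-8.999, -2.9165, -1.7565]
||prox(x)||_1 = 8.999 + 2.9165 + 1.7565 = 13.672


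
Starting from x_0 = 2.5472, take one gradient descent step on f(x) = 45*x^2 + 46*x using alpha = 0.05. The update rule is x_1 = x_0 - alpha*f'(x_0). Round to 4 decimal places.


We compute the gradient at x_0 and apply the update.
f'(x) = 90*x + 46
f'(2.5472) = 90*2.5472 + 46 = 275.248
x_1 = 2.5472 - 0.05*275.248 = -11.2152


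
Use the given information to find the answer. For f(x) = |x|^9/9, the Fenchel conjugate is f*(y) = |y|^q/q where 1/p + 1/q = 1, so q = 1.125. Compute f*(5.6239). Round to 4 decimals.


The conjugate exponent q satisfies 1/p + 1/q = 1.
p = 9, so q = 9/(9 - 1) = 1.125
|y|^q = 5.6239^1.125 = 6.979
f*(5.6239) = 6.979 / 1.125 = 6.2035


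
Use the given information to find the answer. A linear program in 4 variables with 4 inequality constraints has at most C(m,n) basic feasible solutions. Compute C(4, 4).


Each vertex corresponds to some choice of n active constraints out of m, so the number of vertices is at most C(m, n) = m! / (n!(m-n)!).
m = 4, n = 4
Numerator: 4 * 3 * 2 * 1
Denominator: 4! = 24
C(4, 4) = 1


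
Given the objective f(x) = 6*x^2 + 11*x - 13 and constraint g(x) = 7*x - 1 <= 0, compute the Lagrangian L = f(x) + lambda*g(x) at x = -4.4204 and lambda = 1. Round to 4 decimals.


Step 1: Evaluate f(x).
f(-4.4204) = 6*(-4.4204)^2 + 11*(-4.4204) - 13 = 55.6152
Step 2: Evaluate g(x).
g(-4.4204) = 7*-4.4204 - 1 = -31.9428
Step 3: Compute Lagrangian.
L = 55.6152 + 1*-31.9428 = 23.6724


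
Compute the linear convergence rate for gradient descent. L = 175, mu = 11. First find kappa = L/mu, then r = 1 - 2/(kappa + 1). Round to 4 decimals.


Step 1: Compute the condition number.
kappa = L/mu = 175/11 = 15.9091
Step 2: Compute the convergence rate.
r = 1 - 2/(kappa + 1) = 1 - 2*mu/(L + mu) = (L - mu)/(L + mu) = 164/186 = 0.8817


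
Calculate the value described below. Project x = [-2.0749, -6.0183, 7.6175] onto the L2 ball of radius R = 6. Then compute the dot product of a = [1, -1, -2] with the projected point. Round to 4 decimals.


Step 1: Compute ||x|| (intermediates to 6 decimals).
||x|| = sqrt((-2.0749)^2 + (-6.0183)^2 + 7.6175^2) = 9.927308
Step 2: Project.
Since ||x|| > R, scale = R/||x|| = 6/9.927308 = 0.604393, proj(x) = scale * x
proj(x) = [-1.254055, -3.637418, 4.603964]
Step 3: Dot product.
a^T * proj(x) = 1*(-1.254055) - 1*(-3.637418) - 2*4.603964 = -6.8246


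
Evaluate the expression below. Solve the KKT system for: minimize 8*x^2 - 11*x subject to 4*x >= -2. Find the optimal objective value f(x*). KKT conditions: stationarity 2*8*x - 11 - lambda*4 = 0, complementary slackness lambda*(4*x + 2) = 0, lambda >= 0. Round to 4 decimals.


Step 1: Try lambda = 0 (constraint inactive).
Stationarity: 2*8*x - 11 = 0
x* = 11/(2*8) = 0.6875
Check constraint: 4*0.6875 = 2.75 >= -2 -- satisfied.
Step 2: Compute optimal value.
f(x*) = 8*0.6875^2 - 11*0.6875 = -3.7813


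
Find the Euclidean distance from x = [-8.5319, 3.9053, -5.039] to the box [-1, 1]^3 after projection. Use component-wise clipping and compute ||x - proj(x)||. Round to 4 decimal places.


Project each component onto [-1, 1].
clip(-8.5319) = -1.0, clip(3.9053) = 1.0, clip(-5.039) = -1.0
Projection = [-1.0, 1.0, -1.0]
Squared diffs: [56.7295, 8.4408, 16.3135]
Distance = sqrt(81.4838) = 9.0268


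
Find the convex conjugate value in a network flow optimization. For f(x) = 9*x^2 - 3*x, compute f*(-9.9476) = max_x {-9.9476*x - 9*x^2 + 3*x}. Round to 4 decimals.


f*(y) = sup_x {y*x - a*x^2 - b*x} = sup_x {(y-b)*x - a*x^2}
FOC: (y - b) - 2a*x = 0 => x* = (y - b)/(2a)
x* = (-9.9476 + 3)/(2*9) = -0.386
f*(-9.9476) = (y-b)^2/(4a) = (-9.9476 + 3)^2/(4*9)
= 48.2691/36 = 1.3408


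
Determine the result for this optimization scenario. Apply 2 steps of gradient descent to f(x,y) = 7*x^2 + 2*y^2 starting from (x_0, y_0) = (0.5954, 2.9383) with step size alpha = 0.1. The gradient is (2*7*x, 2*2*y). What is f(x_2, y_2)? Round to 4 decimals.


Gradient descent on f(x,y) = 7*x^2 + 2*y^2.
Starting point: (0.5954, 2.9383), alpha = 0.1
Step 1: grad_x = 2*7*0.5954 = 8.3356, grad_y = 2*2*2.9383 = 11.7532
  x_1 = 0.5954 - 0.1*8.3356 = -0.2382
  y_1 = 2.9383 - 0.1*11.7532 = 1.763
Step 2: grad_x = 2*7*-0.2382 = -3.3342, grad_y = 2*2*1.763 = 7.0519
  x_2 = -0.2382 - 0.1*-3.3342 = 0.0953
  y_2 = 1.763 - 0.1*7.0519 = 1.0578
f(0.0953, 1.0578) = 7*0.0953^2 + 2*1.0578^2 = 2.3014


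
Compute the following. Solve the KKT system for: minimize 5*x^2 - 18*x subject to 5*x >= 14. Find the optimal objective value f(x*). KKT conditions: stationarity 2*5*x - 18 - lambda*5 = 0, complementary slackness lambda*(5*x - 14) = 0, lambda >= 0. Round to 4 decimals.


Step 1: Try lambda = 0 (constraint inactive).
x_unc = 18/(2*5) = 1.8
Check: 5*1.8 = 9.0 < 14 -- violated!
Step 2: Constraint must be active: 5*x = 14
x* = 14/5 = 2.8
lambda = (2*5*2.8 - 18)/5 = 2.0
Step 3: Compute optimal value.
f(x*) = 5*2.8^2 - 18*2.8 = -11.2


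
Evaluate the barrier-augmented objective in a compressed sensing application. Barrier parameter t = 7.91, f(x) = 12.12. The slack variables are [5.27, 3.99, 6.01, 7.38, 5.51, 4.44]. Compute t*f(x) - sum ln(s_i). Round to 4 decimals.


Step 1: Compute log-barrier.
ln values: [1.662, 1.3838, 1.7934, 1.9988, 1.7066, 1.4907]
phi = -(1.662 + 1.3838 + 1.7934 + 1.9988 + 1.7066 + 1.4907) = -10.0352
Step 2: Compute augmented objective.
t*f(x) = 7.91*12.12 = 95.8692
Total = 95.8692 - 10.0352 = 85.834


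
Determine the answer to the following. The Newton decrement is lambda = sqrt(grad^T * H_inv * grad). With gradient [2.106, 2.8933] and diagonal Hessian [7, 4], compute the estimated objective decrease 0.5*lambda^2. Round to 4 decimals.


Step 1: H is diagonal, so H^(-1) * g = [0.3009, 0.7233].
Step 2: g^T H^(-1) g = sum_i g_i^2 / H_ii
  = (2.106)^2/7 + (2.8933)^2/4
  = 0.6336 + 2.0928 = 2.7264
Step 3: Objective decrease = 0.5 * g^T H^(-1) g = 1.3632


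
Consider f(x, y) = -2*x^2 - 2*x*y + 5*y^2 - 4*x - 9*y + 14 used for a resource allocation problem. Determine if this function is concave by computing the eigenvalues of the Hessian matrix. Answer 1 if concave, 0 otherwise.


The Hessian of f(x,y) = -2*x^2 - 2*x*y + 5*y^2 - 4*x - 9*y + 14 is:
H = [[-4, -2], [-2, 10]]
Trace = -4 + 10 = 6
Determinant = -4*10 - (-2)^2 = -44
Discriminant = (6)^2 - 4*-44 = 212.0
Eigenvalues: lambda_1 = -4.2801, lambda_2 = 10.2801
The function is not concave.

0


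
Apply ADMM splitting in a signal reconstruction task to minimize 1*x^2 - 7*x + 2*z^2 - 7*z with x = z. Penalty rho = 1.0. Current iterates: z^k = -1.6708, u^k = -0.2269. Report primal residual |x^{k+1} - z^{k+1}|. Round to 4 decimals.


ADMM iteration with rho = 1.0, z^k = -1.6708, u^k = -0.2269
Step 1: x-update.
Minimize 1*x^2 - 7*x + (1.0/2)*(x + 1.6708 - 0.2269)^2
FOC: (2*1 + 1.0)*x = 7 + 1.0*(-1.6708 + 0.2269)
x^{k+1} = 1.852
Step 2: z-update.
Minimize 2*z^2 - 7*z + (1.0/2)*(1.852 - z - 0.2269)^2
FOC: (2*2 + 1.0)*z = 7 + 1.0*(1.852 - 0.2269)
z^{k+1} = 1.725
Step 3: u-update.
u^{k+1} = -0.2269 + 1.852 - 1.725 = -0.0999
Step 4: Primal residual = |1.852 - 1.725| = 0.127


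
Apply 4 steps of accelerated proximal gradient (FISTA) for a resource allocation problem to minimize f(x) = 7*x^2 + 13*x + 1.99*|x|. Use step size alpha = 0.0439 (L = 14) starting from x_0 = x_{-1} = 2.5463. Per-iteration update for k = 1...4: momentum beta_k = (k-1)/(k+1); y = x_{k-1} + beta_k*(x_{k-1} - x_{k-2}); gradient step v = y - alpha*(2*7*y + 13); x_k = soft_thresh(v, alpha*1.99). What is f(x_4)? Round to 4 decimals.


FISTA on f(x) = 7*x^2 + 13*x + 1.99*|x|
L = 14, alpha = 0.0439
Iteration 1: beta = 0.0, y = 2.5463 + 0.0*(2.5463 - 2.5463) = 2.5463
  grad(y) = 48.6482, v = y - alpha*grad = 0.4106
  prox(v) = soft_thresh(0.4106, 0.0874) = 0.3233
Iteration 2: beta = 0.3333, y = 0.3233 + 0.3333*(0.3233 - 2.5463) = -0.4177
  grad(y) = 7.1519, v = y - alpha*grad = -0.7317
  prox(v) = soft_thresh(-0.7317, 0.0874) = -0.6443
Iteration 3: beta = 0.5, y = -0.6443 + 0.5*(-0.6443 - 0.3233) = -1.1281
  grad(y) = -2.7939, v = y - alpha*grad = -1.0055
  prox(v) = soft_thresh(-1.0055, 0.0874) = -0.9181
Iteration 4: beta = 0.6, y = -0.9181 + 0.6*(-0.9181 + 0.6443) = -1.0824
  grad(y) = -2.1536, v = y - alpha*grad = -0.9879
  prox(v) = soft_thresh(-0.9879, 0.0874) = -0.9005
f(x_4) = 7*(-0.9005)^2 + 13*(-0.9005) + 1.99*|-0.9005| = -4.2382


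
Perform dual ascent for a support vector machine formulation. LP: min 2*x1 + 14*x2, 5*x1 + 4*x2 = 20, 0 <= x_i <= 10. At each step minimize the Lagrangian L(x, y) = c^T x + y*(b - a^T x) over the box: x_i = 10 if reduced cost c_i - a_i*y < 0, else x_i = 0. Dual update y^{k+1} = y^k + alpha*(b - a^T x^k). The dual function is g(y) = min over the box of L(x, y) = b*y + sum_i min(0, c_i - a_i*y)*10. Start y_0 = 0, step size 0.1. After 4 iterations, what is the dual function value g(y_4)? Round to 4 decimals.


Dual ascent for LP: min 2*x1 + 14*x2, 5*x1 + 4*x2 = 20, 0 <= x_i <= 10
Step 1: y^k = 0.0, reduced costs: (2.0, 14.0)
  x^k = (0.0, 0.0), subgradient = b - a^T x = 20.0
  y^{k+1} = 0.0 + 0.1*20.0 = 2.0
Step 2: y^k = 2.0, reduced costs: (-8.0, 6.0)
  x^k = (10.0, 0.0), subgradient = b - a^T x = -30.0
  y^{k+1} = 2.0 + 0.1*-30.0 = -1.0
Step 3: y^k = -1.0, reduced costs: (7.0, 18.0)
  x^k = (0.0, 0.0), subgradient = b - a^T x = 20.0
  y^{k+1} = -1.0 + 0.1*20.0 = 1.0
Step 4: y^k = 1.0, reduced costs: (-3.0, 10.0)
  x^k = (10.0, 0.0), subgradient = b - a^T x = -30.0
  y^{k+1} = 1.0 + 0.1*-30.0 = -2.0
Dual objective at y_4 = -2.0: reduced costs (12.0, 22.0), box minimizer x = (0.0, 0.0)
g(y_4) = b*y + (c1 - a1*y)*x1 + (c2 - a2*y)*x2 = 20*(-2.0) + 12.0*0.0 + 22.0*0.0 = -40.0 + 0.0 + 0.0 = -40.0
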